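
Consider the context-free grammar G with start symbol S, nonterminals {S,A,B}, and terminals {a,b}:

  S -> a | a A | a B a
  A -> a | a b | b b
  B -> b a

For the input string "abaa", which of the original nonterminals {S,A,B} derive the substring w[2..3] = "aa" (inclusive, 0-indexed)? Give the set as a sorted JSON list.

Convert to CNF:
  S -> T0 A | T0 X2 | a
  A -> T0 T1 | T1 T1 | a
  B -> T1 T0
  T0 -> a
  T1 -> b
  X2 -> B T0

CYK table (by increasing span) (cells [i..j] with 2 ≤ i ≤ j ≤ 3 only):
  [2..2]={A,S,T0}  "a"  orig:{A,S}
  [3..3]={A,S,T0}  "a"  orig:{A,S}
  [2..3]={S}  "aa"

Original NTs in T[2,3] deriving "aa": ["S"]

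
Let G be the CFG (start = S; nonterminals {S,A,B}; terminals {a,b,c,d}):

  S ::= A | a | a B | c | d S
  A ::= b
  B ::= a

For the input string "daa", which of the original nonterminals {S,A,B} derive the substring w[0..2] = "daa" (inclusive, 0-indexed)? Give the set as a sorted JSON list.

CNF form of G:
  S -> T0 B | T1 S | a | b | c
  A -> b
  B -> a
  T0 -> a
  T1 -> d

Fill CYK table bottom-up, restricted to cells inside w[0..2]:
  T[0,0] 'd' = {T1}  orig:{}
  T[1,1] 'a' = {B,S,T0}  orig:{B,S}
  T[2,2] 'a' = {B,S,T0}  orig:{B,S}
  T[0,1] 'da' = {S}
  T[1,2] 'aa' = {S}
  T[0,2] 'daa' = {S}

Original NTs in T[0,2] deriving "daa": ["S"]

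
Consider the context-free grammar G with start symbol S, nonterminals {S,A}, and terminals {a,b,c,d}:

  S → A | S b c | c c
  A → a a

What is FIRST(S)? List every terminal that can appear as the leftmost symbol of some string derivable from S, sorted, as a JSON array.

FIRST sets, iterate to fixpoint:
iter 1:
  A via A→a a: +{a}
  S via S→A: +{a}
  S via S→c c: +{c}
  S: {a,c}  A: {a}
iter 2: done
  S: {a,c}  A: {a}

FIRST(S) = ["a", "c"]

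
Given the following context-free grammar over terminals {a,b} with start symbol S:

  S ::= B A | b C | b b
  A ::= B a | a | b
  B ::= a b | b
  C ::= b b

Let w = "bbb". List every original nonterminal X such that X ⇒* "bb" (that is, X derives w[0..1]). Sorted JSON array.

Convert to CNF:
  S -> B A | T1 C | T1 T1
  A -> B T0 | a | b
  B -> T0 T1 | b
  C -> T1 T1
  T0 -> a
  T1 -> b

CYK fill — only the sub-triangle for w[0..1]:
  T[0,0] 'b' = {A,B,T1}  orig:{A,B}
  T[1,1] 'b' = {A,B,T1}  orig:{A,B}
  T[0,1] 'bb' = {C,S}

Original NTs in T[0,1] deriving "bb": ["C", "S"]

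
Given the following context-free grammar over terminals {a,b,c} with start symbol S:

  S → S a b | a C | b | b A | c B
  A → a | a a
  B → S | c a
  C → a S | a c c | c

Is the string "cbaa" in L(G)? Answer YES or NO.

Convert to CNF:
  S -> S X5 | T0 C | T1 A | T2 B | b
  A -> T0 T0 | a
  B -> S X3 | T0 C | T1 A | T2 B | T2 T0 | b
  C -> T0 S | T0 X4 | c
  T0 -> a
  T1 -> b
  T2 -> c
  X3 -> T0 T1
  X4 -> T2 T2
  X5 -> T0 T1

CYK fill:
  T[0,0] 'c' = {C,T2}  orig:{C}
  T[1,1] 'b' = {B,S,T1}  orig:{B,S}
  T[2,2] 'a' = {A,T0}  orig:{A}
  T[3,3] 'a' = {A,T0}  orig:{A}
  T[0,1] 'cb' = {B,S}
  T[1,2] 'ba' = {B,S}
  T[2,3] 'aa' = {A}
  T[0,2] 'cba' = {B,S}
  T[1,3] 'baa' = {B,S}
  T[0,3] 'cbaa' = {B,S}

S ∈ T[0,3] ⇒ YES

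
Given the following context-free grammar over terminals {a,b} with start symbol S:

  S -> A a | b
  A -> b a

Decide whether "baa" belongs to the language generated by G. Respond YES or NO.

CNF form of G:
  S -> A T1 | b
  A -> T0 T1
  T0 -> b
  T1 -> a

CYK table (by increasing span):
  cell(0,0) b: {S,T0}  orig:{S}
  cell(1,1) a: {T1}  orig:{}
  cell(2,2) a: {T1}  orig:{}
  cell(0,1) ba: {A}
  cell(1,2) aa: ∅
  cell(0,2) baa: {S}

S ∈ T[0,2] ⇒ YES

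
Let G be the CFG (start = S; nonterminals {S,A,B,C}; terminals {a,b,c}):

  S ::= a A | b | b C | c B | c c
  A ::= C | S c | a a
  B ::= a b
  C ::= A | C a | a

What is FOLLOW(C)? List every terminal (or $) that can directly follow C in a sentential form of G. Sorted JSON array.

FIRST sets, iterate to fixpoint:
[1]
  A via A→a a: +{a}
  B via B→a b: +{a}
  C via C→A: +{a}
  S via S→a A: +{a}
  S via S→b: +{b}
  S via S→c B: +{c}
  FIRST[S]={a,b,c}  FIRST[A]={a}  FIRST[B]={a}  FIRST[C]={a}
[2]
  A via A→S c: +{b,c}
  C via C→A: +{b,c}
  FIRST[S]={a,b,c}  FIRST[A]={a,b,c}  FIRST[B]={a}  FIRST[C]={a,b,c}
[3] done
  FIRST[S]={a,b,c}  FIRST[A]={a,b,c}  FIRST[B]={a}  FIRST[C]={a,b,c}

FOLLOW iteration:
FOLLOW(S) := {$}
pass 1:
  A→S c: FOLLOW(S) ⊇ FIRST(c) = {c}; new: +{c}
  C→C a: FOLLOW(C) ⊇ FIRST(a) = {a}; new: +{a}
  S→a A: FOLLOW(A) ⊇ FOLLOW(S) ⊇ {$,c}; new: +{$,c}
  S→b C: FOLLOW(C) ⊇ FOLLOW(S) ⊇ {$,c}; new: +{$,c}
  S→c B: FOLLOW(B) ⊇ FOLLOW(S) ⊇ {$,c}; new: +{$,c}
  S: {$,c}  A: {$,c}  B: {$,c}  C: {$,a,c}
pass 2:
  C→A: FOLLOW(A) ⊇ FOLLOW(C) ⊇ {$,a,c}; new: +{a}
  S: {$,c}  A: {$,a,c}  B: {$,c}  C: {$,a,c}
pass 3: (stable)
  S: {$,c}  A: {$,a,c}  B: {$,c}  C: {$,a,c}

FOLLOW(C) = ["$", "a", "c"]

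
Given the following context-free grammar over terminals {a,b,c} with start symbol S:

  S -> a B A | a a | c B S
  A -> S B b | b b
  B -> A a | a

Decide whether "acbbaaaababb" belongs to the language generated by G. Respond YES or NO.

CNF form of G:
  S -> T1 T1 | T1 X4 | T2 X5
  A -> S X3 | T0 T0
  B -> A T1 | a
  T0 -> b
  T1 -> a
  T2 -> c
  X3 -> B T0
  X4 -> B A
  X5 -> B S

Fill CYK table bottom-up:
  cell(0,0) a: {B,T1}  orig:{B}
  cell(1,1) c: {T2}  orig:{}
  cell(2,2) b: {T0}  orig:{}
  cell(3,3) b: {T0}  orig:{}
  cell(4,4) a: {B,T1}  orig:{B}
  cell(5,5) a: {B,T1}  orig:{B}
  cell(6,6) a: {B,T1}  orig:{B}
  cell(7,7) a: {B,T1}  orig:{B}
  cell(8,8) b: {T0}  orig:{}
  cell(9,9) a: {B,T1}  orig:{B}
  cell(10,10) b: {T0}  orig:{}
  cell(11,11) b: {T0}  orig:{}
  cell(0,1) ac: ∅
  cell(1,2) cb: ∅
  cell(2,3) bb: {A}
  cell(3,4) ba: ∅
  cell(4,5) aa: {S}
  cell(5,6) aa: {S}
  cell(6,7) aa: {S}
  cell(7,8) ab: {X3}  orig:{}
  cell(8,9) ba: ∅
  cell(9,10) ab: {X3}  orig:{}
  cell(10,11) bb: {A}
  cell(0,2) acb: ∅
  cell(1,3) cbb: ∅
  cell(2,4) bba: {B}
  cell(3,5) baa: ∅
  cell(4,6) aaa: {X5}  orig:{}
  cell(5,7) aaa: {X5}  orig:{}
  cell(6,8) aab: ∅
  cell(7,9) aba: ∅
  cell(8,10) bab: ∅
  cell(9,11) abb: {X4}  orig:{}
  cell(0,3) acbb: ∅
  cell(1,4) cbba: ∅
  cell(2,5) bbaa: ∅
  cell(3,6) baaa: ∅
  cell(4,7) aaaa: ∅
  cell(5,8) aaab: {A}
  cell(6,9) aaba: ∅
  cell(7,10) abab: ∅
  cell(8,11) babb: ∅
  cell(0,4) acbba: ∅
  cell(1,5) cbbaa: ∅
  cell(2,6) bbaaa: {X5}  orig:{}
  cell(3,7) baaaa: ∅
  cell(4,8) aaaab: {X4}  orig:{}
  cell(5,9) aaaba: {B}
  cell(6,10) aabab: ∅
  cell(7,11) ababb: ∅
  cell(0,5) acbbaa: ∅
  cell(1,6) cbbaaa: {S}
  cell(2,7) bbaaaa: ∅
  cell(3,8) baaaab: ∅
  cell(4,9) aaaaba: ∅
  cell(5,10) aaabab: {X3}  orig:{}
  cell(6,11) aababb: ∅
  cell(0,6) acbbaaa: {X5}  orig:{}
  cell(1,7) cbbaaaa: ∅
  cell(2,8) bbaaaab: {X4}  orig:{}
  cell(3,9) baaaaba: ∅
  cell(4,10) aaaabab: ∅
  cell(5,11) aaababb: {X4}  orig:{}
  cell(0,7) acbbaaaa: ∅
  cell(1,8) cbbaaaab: {A}
  cell(2,9) bbaaaaba: ∅
  cell(3,10) baaaabab: ∅
  cell(4,11) aaaababb: {S}
  cell(0,8) acbbaaaab: {X4}  orig:{}
  cell(1,9) cbbaaaaba: {B}
  cell(2,10) bbaaaabab: ∅
  cell(3,11) baaaababb: ∅
  cell(0,9) acbbaaaaba: ∅
  cell(1,10) cbbaaaabab: {X3}  orig:{}
  cell(2,11) bbaaaababb: ∅
  cell(0,10) acbbaaaabab: ∅
  cell(1,11) cbbaaaababb: {X4}  orig:{}
  cell(0,11) acbbaaaababb: {S}

S ∈ T[0,11] ⇒ YES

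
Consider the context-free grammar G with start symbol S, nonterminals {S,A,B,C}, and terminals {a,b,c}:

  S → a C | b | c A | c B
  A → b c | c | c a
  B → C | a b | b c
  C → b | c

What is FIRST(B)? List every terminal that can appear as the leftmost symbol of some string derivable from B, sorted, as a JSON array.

FIRST sets, iterate to fixpoint:
round 1:
  A via A→b c: +{b}
  A via A→c: +{c}
  B via B→a b: +{a}
  B via B→b c: +{b}
  C via C→b: +{b}
  C via C→c: +{c}
  S via S→a C: +{a}
  S via S→b: +{b}
  S via S→c A: +{c}
  S: {a,b,c}  A: {b,c}  B: {a,b}  C: {b,c}
round 2:
  B via B→C: +{c}
  S: {a,b,c}  A: {b,c}  B: {a,b,c}  C: {b,c}
round 3: — fixpoint
  S: {a,b,c}  A: {b,c}  B: {a,b,c}  C: {b,c}

FIRST(B) = ["a", "b", "c"]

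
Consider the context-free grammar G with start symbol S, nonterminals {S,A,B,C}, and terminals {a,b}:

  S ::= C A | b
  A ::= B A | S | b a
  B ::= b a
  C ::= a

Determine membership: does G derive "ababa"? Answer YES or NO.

CNF form of G:
  S -> C A | b
  A -> B A | C A | T0 T1 | b
  B -> T0 T1
  C -> a
  T0 -> b
  T1 -> a

CYK fill:
  cell(0,0) a: {C,T1}  orig:{C}
  cell(1,1) b: {A,S,T0}  orig:{A,S}
  cell(2,2) a: {C,T1}  orig:{C}
  cell(3,3) b: {A,S,T0}  orig:{A,S}
  cell(4,4) a: {C,T1}  orig:{C}
  cell(0,1) ab: {A,S}
  cell(1,2) ba: {A,B}
  cell(2,3) ab: {A,S}
  cell(3,4) ba: {A,B}
  cell(0,2) aba: {A,S}
  cell(1,3) bab: {A}
  cell(2,4) aba: {A,S}
  cell(0,3) abab: {A,S}
  cell(1,4) baba: {A}
  cell(0,4) ababa: {A,S}

S ∈ T[0,4] ⇒ YES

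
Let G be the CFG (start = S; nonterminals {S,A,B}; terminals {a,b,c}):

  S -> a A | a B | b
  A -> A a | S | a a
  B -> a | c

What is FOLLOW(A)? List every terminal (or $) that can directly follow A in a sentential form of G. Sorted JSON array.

FIRST sets, iterate to fixpoint:
iter 1:
  A via A→a a: +{a}
  B via B→a: +{a}
  B via B→c: +{c}
  S via S→a A: +{a}
  S via S→b: +{b}
  S: {a,b}  A: {a}  B: {a,c}
iter 2:
  A via A→S: +{b}
  S: {a,b}  A: {a,b}  B: {a,c}
iter 3: (stable)
  S: {a,b}  A: {a,b}  B: {a,c}

FOLLOW sets:
seed FOLLOW(S) with $
[1]
  A→A a: FOLLOW(A) ⊇ FIRST(a) = {a}; new: +{a}
  A→S: FOLLOW(S) ⊇ FOLLOW(A) ⊇ {a}; new: +{a}
  S→a A: FOLLOW(A) ⊇ FOLLOW(S) ⊇ {$,a}; new: +{$}
  S→a B: FOLLOW(B) ⊇ FOLLOW(S) ⊇ {$,a}; new: +{$,a}
  FOLLOW(S)={$,a}  FOLLOW(A)={$,a}  FOLLOW(B)={$,a}
[2] (stable)
  FOLLOW(S)={$,a}  FOLLOW(A)={$,a}  FOLLOW(B)={$,a}

FOLLOW(A) = ["$", "a"]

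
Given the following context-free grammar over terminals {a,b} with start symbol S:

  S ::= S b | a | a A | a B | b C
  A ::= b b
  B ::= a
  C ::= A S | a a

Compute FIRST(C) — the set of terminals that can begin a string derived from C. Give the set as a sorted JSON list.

Compute FIRST by fixpoint:
pass 1:
  A via A→b b: +{b}
  B via B→a: +{a}
  C via C→A S: +{b}
  C via C→a a: +{a}
  S via S→a: +{a}
  S via S→b C: +{b}
  S: {a,b}  A: {b}  B: {a}  C: {a,b}
pass 2: — fixpoint
  S: {a,b}  A: {b}  B: {a}  C: {a,b}

FIRST(C) = ["a", "b"]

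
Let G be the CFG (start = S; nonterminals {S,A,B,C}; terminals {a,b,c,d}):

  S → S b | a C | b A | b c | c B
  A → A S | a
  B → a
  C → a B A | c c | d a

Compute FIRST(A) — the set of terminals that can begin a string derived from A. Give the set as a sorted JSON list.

FIRST sets, iterate to fixpoint:
[1]
  A via A→a: +{a}
  B via B→a: +{a}
  C via C→a B A: +{a}
  C via C→c c: +{c}
  C via C→d a: +{d}
  S via S→a C: +{a}
  S via S→b A: +{b}
  S via S→c B: +{c}
  FIRST[S]={a,b,c}  FIRST[A]={a}  FIRST[B]={a}  FIRST[C]={a,c,d}
[2] (no change)
  FIRST[S]={a,b,c}  FIRST[A]={a}  FIRST[B]={a}  FIRST[C]={a,c,d}

FIRST(A) = ["a"]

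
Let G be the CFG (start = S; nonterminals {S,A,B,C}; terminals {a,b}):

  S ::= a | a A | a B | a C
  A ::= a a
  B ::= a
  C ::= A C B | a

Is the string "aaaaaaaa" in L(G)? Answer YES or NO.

CNF form of G:
  S -> T0 A | T0 B | T0 C | a
  A -> T0 T0
  B -> a
  C -> A X1 | a
  T0 -> a
  X1 -> C B

CYK fill:
  [0..0]={B,C,S,T0}  "a"  orig:{B,C,S}
  [1..1]={B,C,S,T0}  "a"  orig:{B,C,S}
  [2..2]={B,C,S,T0}  "a"  orig:{B,C,S}
  [3..3]={B,C,S,T0}  "a"  orig:{B,C,S}
  [4..4]={B,C,S,T0}  "a"  orig:{B,C,S}
  [5..5]={B,C,S,T0}  "a"  orig:{B,C,S}
  [6..6]={B,C,S,T0}  "a"  orig:{B,C,S}
  [7..7]={B,C,S,T0}  "a"  orig:{B,C,S}
  [0..1]={A,S,X1}  "aa"  orig:{A,S}
  [1..2]={A,S,X1}  "aa"  orig:{A,S}
  [2..3]={A,S,X1}  "aa"  orig:{A,S}
  [3..4]={A,S,X1}  "aa"  orig:{A,S}
  [4..5]={A,S,X1}  "aa"  orig:{A,S}
  [5..6]={A,S,X1}  "aa"  orig:{A,S}
  [6..7]={A,S,X1}  "aa"  orig:{A,S}
  [0..2]={S}  "aaa"
  [1..3]={S}  "aaa"
  [2..4]={S}  "aaa"
  [3..5]={S}  "aaa"
  [4..6]={S}  "aaa"
  [5..7]={S}  "aaa"
  [0..3]={C}  "aaaa"
  [1..4]={C}  "aaaa"
  [2..5]={C}  "aaaa"
  [3..6]={C}  "aaaa"
  [4..7]={C}  "aaaa"
  [0..4]={S,X1}  "aaaaa"  orig:{S}
  [1..5]={S,X1}  "aaaaa"  orig:{S}
  [2..6]={S,X1}  "aaaaa"  orig:{S}
  [3..7]={S,X1}  "aaaaa"  orig:{S}
  [0..5]=∅  "aaaaaa"
  [1..6]=∅  "aaaaaa"
  [2..7]=∅  "aaaaaa"
  [0..6]={C}  "aaaaaaa"
  [1..7]={C}  "aaaaaaa"
  [0..7]={S,X1}  "aaaaaaaa"  orig:{S}

S ∈ T[0,7] ⇒ YES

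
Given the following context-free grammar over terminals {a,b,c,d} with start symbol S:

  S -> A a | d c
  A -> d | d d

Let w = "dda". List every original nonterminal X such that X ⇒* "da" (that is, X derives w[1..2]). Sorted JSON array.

Convert to CNF:
  S -> A T1 | T0 T2
  A -> T0 T0 | d
  T0 -> d
  T1 -> a
  T2 -> c

Fill CYK table bottom-up (cells [i..j] with 1 ≤ i ≤ j ≤ 2 only):
  [1..1]={A,T0}  "d"  orig:{A}
  [2..2]={T1}  "a"  orig:{}
  [1..2]={S}  "da"

Original NTs in T[1,2] deriving "da": ["S"]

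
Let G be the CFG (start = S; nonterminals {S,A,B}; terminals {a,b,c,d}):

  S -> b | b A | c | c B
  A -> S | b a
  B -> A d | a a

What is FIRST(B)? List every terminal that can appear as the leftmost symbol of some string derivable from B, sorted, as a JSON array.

FIRST sets, iterate to fixpoint:
round 1:
  A via A→b a: +{b}
  B via B→A d: +{b}
  B via B→a a: +{a}
  S via S→b: +{b}
  S via S→c: +{c}
  FIRST(S)={b,c}  FIRST(A)={b}  FIRST(B)={a,b}
round 2:
  A via A→S: +{c}
  B via B→A d: +{c}
  FIRST(S)={b,c}  FIRST(A)={b,c}  FIRST(B)={a,b,c}
round 3: (stable)
  FIRST(S)={b,c}  FIRST(A)={b,c}  FIRST(B)={a,b,c}

FIRST(B) = ["a", "b", "c"]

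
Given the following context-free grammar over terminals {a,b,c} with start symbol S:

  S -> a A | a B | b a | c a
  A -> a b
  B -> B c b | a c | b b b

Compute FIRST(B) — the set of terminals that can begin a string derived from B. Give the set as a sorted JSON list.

Compute FIRST by fixpoint:
pass 1:
  A via A→a b: +{a}
  B via B→a c: +{a}
  B via B→b b b: +{b}
  S via S→a A: +{a}
  S via S→b a: +{b}
  S via S→c a: +{c}
  FIRST(S)={a,b,c}  FIRST(A)={a}  FIRST(B)={a,b}
pass 2: done
  FIRST(S)={a,b,c}  FIRST(A)={a}  FIRST(B)={a,b}

FIRST(B) = ["a", "b"]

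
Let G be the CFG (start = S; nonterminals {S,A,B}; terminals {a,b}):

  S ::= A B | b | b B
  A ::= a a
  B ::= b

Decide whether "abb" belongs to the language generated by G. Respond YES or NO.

CNF form of G:
  S -> A B | T1 B | b
  A -> T0 T0
  B -> b
  T0 -> a
  T1 -> b

CYK table (by increasing span):
  cell(0,0) a: {T0}  orig:{}
  cell(1,1) b: {B,S,T1}  orig:{B,S}
  cell(2,2) b: {B,S,T1}  orig:{B,S}
  cell(0,1) ab: ∅
  cell(1,2) bb: {S}
  cell(0,2) abb: ∅

S ∉ T[0,2] ⇒ NO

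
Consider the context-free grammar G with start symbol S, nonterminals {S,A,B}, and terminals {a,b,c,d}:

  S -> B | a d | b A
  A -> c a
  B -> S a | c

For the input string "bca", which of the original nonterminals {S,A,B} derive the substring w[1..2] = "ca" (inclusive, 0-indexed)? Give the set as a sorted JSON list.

Convert to CNF:
  S -> S T1 | T1 T2 | T3 A | c
  A -> T0 T1
  B -> S T1 | c
  T0 -> c
  T1 -> a
  T2 -> d
  T3 -> b

CYK table (by increasing span) — only the sub-triangle for w[1..2]:
  T[1,1] 'c' = {B,S,T0}  orig:{B,S}
  T[2,2] 'a' = {T1}  orig:{}
  T[1,2] 'ca' = {A,B,S}

Original NTs in T[1,2] deriving "ca": ["A", "B", "S"]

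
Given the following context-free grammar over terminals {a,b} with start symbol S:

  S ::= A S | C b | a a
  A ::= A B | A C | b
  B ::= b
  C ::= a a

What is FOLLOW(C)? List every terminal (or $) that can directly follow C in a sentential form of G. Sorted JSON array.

Compute FIRST by fixpoint:
iter 1:
  A via A→b: +{b}
  B via B→b: +{b}
  C via C→a a: +{a}
  S via S→A S: +{b}
  S via S→C b: +{a}
  FIRST(S)={a,b}  FIRST(A)={b}  FIRST(B)={b}  FIRST(C)={a}
iter 2: (stable)
  FIRST(S)={a,b}  FIRST(A)={b}  FIRST(B)={b}  FIRST(C)={a}

FOLLOW sets:
initialize: $ ∈ FOLLOW(S)
pass 1:
  A→A B: FOLLOW(A) ⊇ FIRST(B) = {b}; new: +{b}
  A→A B: FOLLOW(B) ⊇ FOLLOW(A) ⊇ {b}; new: +{b}
  A→A C: FOLLOW(A) ⊇ FIRST(C) = {a}; new: +{a}
  A→A C: FOLLOW(C) ⊇ FOLLOW(A) ⊇ {a,b}; new: +{a,b}
  FOLLOW(S)={$}  FOLLOW(A)={a,b}  FOLLOW(B)={b}  FOLLOW(C)={a,b}
pass 2:
  A→A B: FOLLOW(B) ⊇ FOLLOW(A) ⊇ {a,b}; new: +{a}
  FOLLOW(S)={$}  FOLLOW(A)={a,b}  FOLLOW(B)={a,b}  FOLLOW(C)={a,b}
pass 3: (stable)
  FOLLOW(S)={$}  FOLLOW(A)={a,b}  FOLLOW(B)={a,b}  FOLLOW(C)={a,b}

FOLLOW(C) = ["a", "b"]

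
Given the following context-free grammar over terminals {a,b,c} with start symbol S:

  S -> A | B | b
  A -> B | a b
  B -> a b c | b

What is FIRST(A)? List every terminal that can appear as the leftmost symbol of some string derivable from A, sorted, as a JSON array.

FIRST sets, iterate to fixpoint:
pass 1:
  A via A→a b: +{a}
  B via B→a b c: +{a}
  B via B→b: +{b}
  S via S→A: +{a}
  S via S→B: +{b}
  S: {a,b}  A: {a}  B: {a,b}
pass 2:
  A via A→B: +{b}
  S: {a,b}  A: {a,b}  B: {a,b}
pass 3: — fixpoint
  S: {a,b}  A: {a,b}  B: {a,b}

FIRST(A) = ["a", "b"]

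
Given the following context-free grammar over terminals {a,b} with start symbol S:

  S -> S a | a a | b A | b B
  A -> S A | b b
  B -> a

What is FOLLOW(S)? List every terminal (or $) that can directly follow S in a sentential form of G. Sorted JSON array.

FIRST iteration:
iter 1:
  A via A→b b: +{b}
  B via B→a: +{a}
  S via S→a a: +{a}
  S via S→b A: +{b}
  FIRST(S)={a,b}  FIRST(A)={b}  FIRST(B)={a}
iter 2:
  A via A→S A: +{a}
  FIRST(S)={a,b}  FIRST(A)={a,b}  FIRST(B)={a}
iter 3: done
  FIRST(S)={a,b}  FIRST(A)={a,b}  FIRST(B)={a}

FOLLOW iteration:
initialize: $ ∈ FOLLOW(S)
round 1:
  A→S A: FOLLOW(S) ⊇ FIRST(A) = {a,b}; new: +{a,b}
  S→b A: FOLLOW(A) ⊇ FOLLOW(S) ⊇ {$,a,b}; new: +{$,a,b}
  S→b B: FOLLOW(B) ⊇ FOLLOW(S) ⊇ {$,a,b}; new: +{$,a,b}
  S: {$,a,b}  A: {$,a,b}  B: {$,a,b}
round 2: done
  S: {$,a,b}  A: {$,a,b}  B: {$,a,b}

FOLLOW(S) = ["$", "a", "b"]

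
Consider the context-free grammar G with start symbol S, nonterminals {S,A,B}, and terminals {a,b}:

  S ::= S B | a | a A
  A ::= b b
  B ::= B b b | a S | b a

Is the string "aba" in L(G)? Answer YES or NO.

Convert to CNF:
  S -> S B | T1 A | a
  A -> T0 T0
  B -> B X2 | T0 T1 | T1 S
  T0 -> b
  T1 -> a
  X2 -> T0 T0

CYK table (by increasing span):
  T[0,0] 'a' = {S,T1}  orig:{S}
  T[1,1] 'b' = {T0}  orig:{}
  T[2,2] 'a' = {S,T1}  orig:{S}
  T[0,1] 'ab' = ∅
  T[1,2] 'ba' = {B}
  T[0,2] 'aba' = {S}

S ∈ T[0,2] ⇒ YES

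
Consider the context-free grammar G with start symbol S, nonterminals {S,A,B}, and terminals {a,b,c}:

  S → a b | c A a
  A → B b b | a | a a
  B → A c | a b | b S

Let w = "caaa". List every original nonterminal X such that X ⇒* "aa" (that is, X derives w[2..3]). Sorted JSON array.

Convert to CNF:
  S -> T1 T0 | T2 X4
  A -> B X3 | T1 T1 | a
  B -> A T2 | T0 S | T1 T0
  T0 -> b
  T1 -> a
  T2 -> c
  X3 -> T0 T0
  X4 -> A T1

CYK fill, restricted to cells inside w[2..3]:
  [2..2]={A,T1}  "a"  orig:{A}
  [3..3]={A,T1}  "a"  orig:{A}
  [2..3]={A,X4}  "aa"  orig:{A}

Original NTs in T[2,3] deriving "aa": ["A"]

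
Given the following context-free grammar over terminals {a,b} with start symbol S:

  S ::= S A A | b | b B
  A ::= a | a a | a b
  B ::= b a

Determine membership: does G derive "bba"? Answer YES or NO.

CNF form of G:
  S -> S X2 | T1 B | b
  A -> T0 T0 | T0 T1 | a
  B -> T1 T0
  T0 -> a
  T1 -> b
  X2 -> A A

Fill CYK table bottom-up:
  cell(0,0) b: {S,T1}  orig:{S}
  cell(1,1) b: {S,T1}  orig:{S}
  cell(2,2) a: {A,T0}  orig:{A}
  cell(0,1) bb: ∅
  cell(1,2) ba: {B}
  cell(0,2) bba: {S}

S ∈ T[0,2] ⇒ YES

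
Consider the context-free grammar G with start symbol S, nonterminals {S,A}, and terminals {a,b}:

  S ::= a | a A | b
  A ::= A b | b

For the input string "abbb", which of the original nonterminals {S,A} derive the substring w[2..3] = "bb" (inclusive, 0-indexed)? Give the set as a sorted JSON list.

Convert to CNF:
  S -> T1 A | a | b
  A -> A T0 | b
  T0 -> b
  T1 -> a

CYK fill — only the sub-triangle for w[2..3]:
  [2..2]={A,S,T0}  "b"  orig:{A,S}
  [3..3]={A,S,T0}  "b"  orig:{A,S}
  [2..3]={A}  "bb"

Original NTs in T[2,3] deriving "bb": ["A"]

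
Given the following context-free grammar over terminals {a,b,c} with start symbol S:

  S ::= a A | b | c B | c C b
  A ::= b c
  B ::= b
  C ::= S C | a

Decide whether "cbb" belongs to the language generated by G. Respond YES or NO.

CNF form of G:
  S -> T1 B | T1 X3 | T2 A | b
  A -> T0 T1
  B -> b
  C -> S C | a
  T0 -> b
  T1 -> c
  T2 -> a
  X3 -> C T0

CYK table (by increasing span):
  [0..0]={T1}  "c"  orig:{}
  [1..1]={B,S,T0}  "b"  orig:{B,S}
  [2..2]={B,S,T0}  "b"  orig:{B,S}
  [0..1]={S}  "cb"
  [1..2]=∅  "bb"
  [0..2]=∅  "cbb"

S ∉ T[0,2] ⇒ NO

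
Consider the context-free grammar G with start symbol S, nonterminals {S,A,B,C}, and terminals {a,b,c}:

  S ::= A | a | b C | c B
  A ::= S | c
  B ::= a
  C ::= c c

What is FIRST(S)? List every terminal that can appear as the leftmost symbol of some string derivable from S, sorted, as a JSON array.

Compute FIRST by fixpoint:
iter 1:
  A via A→c: +{c}
  B via B→a: +{a}
  C via C→c c: +{c}
  S via S→A: +{c}
  S via S→a: +{a}
  S via S→b C: +{b}
  S: {a,b,c}  A: {c}  B: {a}  C: {c}
iter 2:
  A via A→S: +{a,b}
  S: {a,b,c}  A: {a,b,c}  B: {a}  C: {c}
iter 3: — fixpoint
  S: {a,b,c}  A: {a,b,c}  B: {a}  C: {c}

FIRST(S) = ["a", "b", "c"]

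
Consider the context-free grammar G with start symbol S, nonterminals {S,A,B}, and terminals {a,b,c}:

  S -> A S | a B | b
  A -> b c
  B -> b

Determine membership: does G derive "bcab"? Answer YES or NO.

Convert to CNF:
  S -> A S | T2 B | b
  A -> T0 T1
  B -> b
  T0 -> b
  T1 -> c
  T2 -> a

CYK table (by increasing span):
  [0..0]={B,S,T0}  "b"  orig:{B,S}
  [1..1]={T1}  "c"  orig:{}
  [2..2]={T2}  "a"  orig:{}
  [3..3]={B,S,T0}  "b"  orig:{B,S}
  [0..1]={A}  "bc"
  [1..2]=∅  "ca"
  [2..3]={S}  "ab"
  [0..2]=∅  "bca"
  [1..3]=∅  "cab"
  [0..3]={S}  "bcab"

S ∈ T[0,3] ⇒ YES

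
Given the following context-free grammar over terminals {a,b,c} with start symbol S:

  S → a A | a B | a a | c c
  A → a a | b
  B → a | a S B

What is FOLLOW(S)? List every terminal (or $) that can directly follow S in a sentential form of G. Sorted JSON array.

Compute FIRST by fixpoint:
iter 1:
  A via A→a a: +{a}
  A via A→b: +{b}
  B via B→a: +{a}
  S via S→a A: +{a}
  S via S→c c: +{c}
  FIRST[S]={a,c}  FIRST[A]={a,b}  FIRST[B]={a}
iter 2: (stable)
  FIRST[S]={a,c}  FIRST[A]={a,b}  FIRST[B]={a}

FOLLOW iteration:
initialize: $ ∈ FOLLOW(S)
pass 1:
  B→a S B: FOLLOW(S) ⊇ FIRST(B) = {a}; new: +{a}
  S→a A: FOLLOW(A) ⊇ FOLLOW(S) ⊇ {$,a}; new: +{$,a}
  S→a B: FOLLOW(B) ⊇ FOLLOW(S) ⊇ {$,a}; new: +{$,a}
  S: {$,a}  A: {$,a}  B: {$,a}
pass 2: (no change)
  S: {$,a}  A: {$,a}  B: {$,a}

FOLLOW(S) = ["$", "a"]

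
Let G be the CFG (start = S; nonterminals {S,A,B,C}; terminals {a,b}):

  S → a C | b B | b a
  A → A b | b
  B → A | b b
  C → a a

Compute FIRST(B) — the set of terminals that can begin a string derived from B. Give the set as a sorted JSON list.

Compute FIRST by fixpoint:
pass 1:
  A via A→b: +{b}
  B via B→A: +{b}
  C via C→a a: +{a}
  S via S→a C: +{a}
  S via S→b B: +{b}
  FIRST[S]={a,b}  FIRST[A]={b}  FIRST[B]={b}  FIRST[C]={a}
pass 2: done
  FIRST[S]={a,b}  FIRST[A]={b}  FIRST[B]={b}  FIRST[C]={a}

FIRST(B) = ["b"]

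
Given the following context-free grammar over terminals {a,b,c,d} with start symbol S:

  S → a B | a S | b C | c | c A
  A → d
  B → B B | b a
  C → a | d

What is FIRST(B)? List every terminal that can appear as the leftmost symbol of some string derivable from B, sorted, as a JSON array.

FIRST iteration:
iter 1:
  A via A→d: +{d}
  B via B→b a: +{b}
  C via C→a: +{a}
  C via C→d: +{d}
  S via S→a B: +{a}
  S via S→b C: +{b}
  S via S→c: +{c}
  S: {a,b,c}  A: {d}  B: {b}  C: {a,d}
iter 2: done
  S: {a,b,c}  A: {d}  B: {b}  C: {a,d}

FIRST(B) = ["b"]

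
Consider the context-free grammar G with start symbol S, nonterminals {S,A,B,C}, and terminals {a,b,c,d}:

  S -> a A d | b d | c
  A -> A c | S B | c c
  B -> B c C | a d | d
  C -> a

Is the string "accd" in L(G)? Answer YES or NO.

CNF form of G:
  S -> T1 X5 | T3 T2 | c
  A -> A T0 | S B | T0 T0
  B -> B X4 | T1 T2 | d
  C -> a
  T0 -> c
  T1 -> a
  T2 -> d
  T3 -> b
  X4 -> T0 C
  X5 -> A T2

Fill CYK table bottom-up:
  [0..0]={C,T1}  "a"  orig:{C}
  [1..1]={S,T0}  "c"  orig:{S}
  [2..2]={S,T0}  "c"  orig:{S}
  [3..3]={B,T2}  "d"  orig:{B}
  [0..1]=∅  "ac"
  [1..2]={A}  "cc"
  [2..3]={A}  "cd"
  [0..2]=∅  "acc"
  [1..3]={X5}  "ccd"  orig:{}
  [0..3]={S}  "accd"

S ∈ T[0,3] ⇒ YES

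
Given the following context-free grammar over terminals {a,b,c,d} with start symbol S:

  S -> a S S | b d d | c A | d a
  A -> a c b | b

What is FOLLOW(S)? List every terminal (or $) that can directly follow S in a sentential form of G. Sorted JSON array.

FIRST sets, iterate to fixpoint:
[1]
  A via A→a c b: +{a}
  A via A→b: +{b}
  S via S→a S S: +{a}
  S via S→b d d: +{b}
  S via S→c A: +{c}
  S via S→d a: +{d}
  FIRST(S)={a,b,c,d}  FIRST(A)={a,b}
[2] — fixpoint
  FIRST(S)={a,b,c,d}  FIRST(A)={a,b}

FOLLOW sets:
seed FOLLOW(S) with $
round 1:
  S→a S S: FOLLOW(S) ⊇ FIRST(S) = {a,b,c,d}; new: +{a,b,c,d}
  S→c A: FOLLOW(A) ⊇ FOLLOW(S) ⊇ {$,a,b,c,d}; new: +{$,a,b,c,d}
  S: {$,a,b,c,d}  A: {$,a,b,c,d}
round 2: (no change)
  S: {$,a,b,c,d}  A: {$,a,b,c,d}

FOLLOW(S) = ["$", "a", "b", "c", "d"]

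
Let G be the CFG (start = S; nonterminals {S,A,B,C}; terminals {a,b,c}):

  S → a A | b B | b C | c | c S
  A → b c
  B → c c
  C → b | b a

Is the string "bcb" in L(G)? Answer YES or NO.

CNF form of G:
  S -> T0 B | T0 C | T1 S | T2 A | c
  A -> T0 T1
  B -> T1 T1
  C -> T0 T2 | b
  T0 -> b
  T1 -> c
  T2 -> a

CYK fill:
  cell(0,0) b: {C,T0}  orig:{C}
  cell(1,1) c: {S,T1}  orig:{S}
  cell(2,2) b: {C,T0}  orig:{C}
  cell(0,1) bc: {A}
  cell(1,2) cb: ∅
  cell(0,2) bcb: ∅

S ∉ T[0,2] ⇒ NO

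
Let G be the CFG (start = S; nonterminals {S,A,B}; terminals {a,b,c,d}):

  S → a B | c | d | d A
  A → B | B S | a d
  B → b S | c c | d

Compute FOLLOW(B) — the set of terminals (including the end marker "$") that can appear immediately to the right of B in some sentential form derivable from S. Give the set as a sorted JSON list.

FIRST iteration:
round 1:
  A via A→a d: +{a}
  B via B→b S: +{b}
  B via B→c c: +{c}
  B via B→d: +{d}
  S via S→a B: +{a}
  S via S→c: +{c}
  S via S→d: +{d}
  S: {a,c,d}  A: {a}  B: {b,c,d}
round 2:
  A via A→B: +{b,c,d}
  S: {a,c,d}  A: {a,b,c,d}  B: {b,c,d}
round 3: done
  S: {a,c,d}  A: {a,b,c,d}  B: {b,c,d}

FOLLOW sets:
initialize: $ ∈ FOLLOW(S)
iter 1:
  A→B S: FOLLOW(B) ⊇ FIRST(S) = {a,c,d}; new: +{a,c,d}
  B→b S: FOLLOW(S) ⊇ FOLLOW(B) ⊇ {a,c,d}; new: +{a,c,d}
  S→a B: FOLLOW(B) ⊇ FOLLOW(S) ⊇ {$,a,c,d}; new: +{$}
  S→d A: FOLLOW(A) ⊇ FOLLOW(S) ⊇ {$,a,c,d}; new: +{$,a,c,d}
  S: {$,a,c,d}  A: {$,a,c,d}  B: {$,a,c,d}
iter 2: (stable)
  S: {$,a,c,d}  A: {$,a,c,d}  B: {$,a,c,d}

FOLLOW(B) = ["$", "a", "c", "d"]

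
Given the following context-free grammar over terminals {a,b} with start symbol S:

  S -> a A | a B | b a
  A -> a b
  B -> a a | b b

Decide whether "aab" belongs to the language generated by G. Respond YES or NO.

Convert to CNF:
  S -> T0 A | T0 B | T1 T0
  A -> T0 T1
  B -> T0 T0 | T1 T1
  T0 -> a
  T1 -> b

Fill CYK table bottom-up:
  T[0,0] 'a' = {T0}  orig:{}
  T[1,1] 'a' = {T0}  orig:{}
  T[2,2] 'b' = {T1}  orig:{}
  T[0,1] 'aa' = {B}
  T[1,2] 'ab' = {A}
  T[0,2] 'aab' = {S}

S ∈ T[0,2] ⇒ YES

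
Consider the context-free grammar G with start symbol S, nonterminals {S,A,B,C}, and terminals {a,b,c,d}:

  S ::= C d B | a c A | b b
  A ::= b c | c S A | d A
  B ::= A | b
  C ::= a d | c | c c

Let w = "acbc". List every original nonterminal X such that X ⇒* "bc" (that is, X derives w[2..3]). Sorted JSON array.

Convert to CNF:
  S -> C X6 | T0 T0 | T3 X7
  A -> T0 T1 | T1 X4 | T2 A
  B -> T0 T1 | T1 X5 | T2 A | b
  C -> T1 T1 | T3 T2 | c
  T0 -> b
  T1 -> c
  T2 -> d
  T3 -> a
  X4 -> S A
  X5 -> S A
  X6 -> T2 B
  X7 -> T1 A

Fill CYK table bottom-up — only the sub-triangle for w[2..3]:
  cell(2,2) b: {B,T0}  orig:{B}
  cell(3,3) c: {C,T1}  orig:{C}
  cell(2,3) bc: {A,B}

Original NTs in T[2,3] deriving "bc": ["A", "B"]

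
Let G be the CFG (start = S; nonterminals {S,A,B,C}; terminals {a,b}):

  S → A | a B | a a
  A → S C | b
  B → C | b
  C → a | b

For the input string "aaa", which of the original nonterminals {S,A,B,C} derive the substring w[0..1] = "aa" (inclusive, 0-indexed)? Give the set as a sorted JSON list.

CNF form of G:
  S -> S C | T0 B | T0 T0 | b
  A -> S C | b
  B -> a | b
  C -> a | b
  T0 -> a

CYK table (by increasing span) (cells [i..j] with 0 ≤ i ≤ j ≤ 1 only):
  cell(0,0) a: {B,C,T0}  orig:{B,C}
  cell(1,1) a: {B,C,T0}  orig:{B,C}
  cell(0,1) aa: {S}

Original NTs in T[0,1] deriving "aa": ["S"]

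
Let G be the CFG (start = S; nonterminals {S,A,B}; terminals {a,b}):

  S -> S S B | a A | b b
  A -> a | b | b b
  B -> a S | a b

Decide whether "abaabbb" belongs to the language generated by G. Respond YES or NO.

CNF form of G:
  S -> S X2 | T0 T0 | T1 A
  A -> T0 T0 | a | b
  B -> T1 S | T1 T0
  T0 -> b
  T1 -> a
  X2 -> S B

CYK fill:
  cell(0,0) a: {A,T1}  orig:{A}
  cell(1,1) b: {A,T0}  orig:{A}
  cell(2,2) a: {A,T1}  orig:{A}
  cell(3,3) a: {A,T1}  orig:{A}
  cell(4,4) b: {A,T0}  orig:{A}
  cell(5,5) b: {A,T0}  orig:{A}
  cell(6,6) b: {A,T0}  orig:{A}
  cell(0,1) ab: {B,S}
  cell(1,2) ba: ∅
  cell(2,3) aa: {S}
  cell(3,4) ab: {B,S}
  cell(4,5) bb: {A,S}
  cell(5,6) bb: {A,S}
  cell(0,2) aba: ∅
  cell(1,3) baa: ∅
  cell(2,4) aab: {B}
  cell(3,5) abb: {B,S}
  cell(4,6) bbb: ∅
  cell(0,3) abaa: ∅
  cell(1,4) baab: ∅
  cell(2,5) aabb: {B}
  cell(3,6) abbb: ∅
  cell(0,4) abaab: {X2}  orig:{}
  cell(1,5) baabb: ∅
  cell(2,6) aabbb: ∅
  cell(0,5) abaabb: {X2}  orig:{}
  cell(1,6) baabbb: ∅
  cell(0,6) abaabbb: ∅

S ∉ T[0,6] ⇒ NO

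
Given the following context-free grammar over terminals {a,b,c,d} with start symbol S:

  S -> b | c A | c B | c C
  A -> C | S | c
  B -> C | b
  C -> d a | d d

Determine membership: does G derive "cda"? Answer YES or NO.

Convert to CNF:
  S -> T0 A | T0 B | T0 C | b
  A -> T0 A | T0 B | T0 C | T1 T1 | T1 T2 | b | c
  B -> T1 T1 | T1 T2 | b
  C -> T1 T1 | T1 T2
  T0 -> c
  T1 -> d
  T2 -> a

CYK fill:
  cell(0,0) c: {A,T0}  orig:{A}
  cell(1,1) d: {T1}  orig:{}
  cell(2,2) a: {T2}  orig:{}
  cell(0,1) cd: ∅
  cell(1,2) da: {A,B,C}
  cell(0,2) cda: {A,S}

S ∈ T[0,2] ⇒ YES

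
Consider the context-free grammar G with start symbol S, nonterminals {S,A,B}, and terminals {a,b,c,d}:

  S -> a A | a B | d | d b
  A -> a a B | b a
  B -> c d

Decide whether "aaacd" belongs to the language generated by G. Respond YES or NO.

CNF form of G:
  S -> T0 A | T0 B | T3 T1 | d
  A -> T0 X4 | T1 T0
  B -> T2 T3
  T0 -> a
  T1 -> b
  T2 -> c
  T3 -> d
  X4 -> T0 B

Fill CYK table bottom-up:
  cell(0,0) a: {T0}  orig:{}
  cell(1,1) a: {T0}  orig:{}
  cell(2,2) a: {T0}  orig:{}
  cell(3,3) c: {T2}  orig:{}
  cell(4,4) d: {S,T3}  orig:{S}
  cell(0,1) aa: ∅
  cell(1,2) aa: ∅
  cell(2,3) ac: ∅
  cell(3,4) cd: {B}
  cell(0,2) aaa: ∅
  cell(1,3) aac: ∅
  cell(2,4) acd: {S,X4}  orig:{S}
  cell(0,3) aaac: ∅
  cell(1,4) aacd: {A}
  cell(0,4) aaacd: {S}

S ∈ T[0,4] ⇒ YES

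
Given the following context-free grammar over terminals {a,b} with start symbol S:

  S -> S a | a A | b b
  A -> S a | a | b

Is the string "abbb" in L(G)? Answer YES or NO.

CNF form of G:
  S -> S T0 | T0 A | T1 T1
  A -> S T0 | a | b
  T0 -> a
  T1 -> b

Fill CYK table bottom-up:
  [0..0]={A,T0}  "a"  orig:{A}
  [1..1]={A,T1}  "b"  orig:{A}
  [2..2]={A,T1}  "b"  orig:{A}
  [3..3]={A,T1}  "b"  orig:{A}
  [0..1]={S}  "ab"
  [1..2]={S}  "bb"
  [2..3]={S}  "bb"
  [0..2]=∅  "abb"
  [1..3]=∅  "bbb"
  [0..3]=∅  "abbb"

S ∉ T[0,3] ⇒ NO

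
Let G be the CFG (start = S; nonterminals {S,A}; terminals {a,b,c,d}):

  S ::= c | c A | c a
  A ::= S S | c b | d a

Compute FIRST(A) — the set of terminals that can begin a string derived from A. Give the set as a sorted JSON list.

FIRST iteration:
round 1:
  A via A→c b: +{c}
  A via A→d a: +{d}
  S via S→c: +{c}
  FIRST[S]={c}  FIRST[A]={c,d}
round 2: — fixpoint
  FIRST[S]={c}  FIRST[A]={c,d}

FIRST(A) = ["c", "d"]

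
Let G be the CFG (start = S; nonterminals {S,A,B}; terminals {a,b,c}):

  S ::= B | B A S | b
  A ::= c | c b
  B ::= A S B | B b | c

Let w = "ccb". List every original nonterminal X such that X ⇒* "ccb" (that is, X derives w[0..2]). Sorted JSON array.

CNF form of G:
  S -> A X3 | B T1 | B X4 | b | c
  A -> T0 T1 | c
  B -> A X2 | B T1 | c
  T0 -> c
  T1 -> b
  X2 -> S B
  X3 -> S B
  X4 -> A S

CYK fill, restricted to cells inside w[0..2]:
  cell(0,0) c: {A,B,S,T0}  orig:{A,B,S}
  cell(1,1) c: {A,B,S,T0}  orig:{A,B,S}
  cell(2,2) b: {S,T1}  orig:{S}
  cell(0,1) cc: {X2,X3,X4}  orig:{}
  cell(1,2) cb: {A,B,S,X4}  orig:{A,B,S}
  cell(0,2) ccb: {S,X2,X3,X4}  orig:{S}

Original NTs in T[0,2] deriving "ccb": ["S"]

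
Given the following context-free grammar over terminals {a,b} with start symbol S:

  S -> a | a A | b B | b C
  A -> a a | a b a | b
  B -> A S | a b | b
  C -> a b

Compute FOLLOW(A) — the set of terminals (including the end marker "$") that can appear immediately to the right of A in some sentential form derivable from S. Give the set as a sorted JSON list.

FIRST sets, iterate to fixpoint:
pass 1:
  A via A→a a: +{a}
  A via A→b: +{b}
  B via B→A S: +{a,b}
  C via C→a b: +{a}
  S via S→a: +{a}
  S via S→b B: +{b}
  FIRST[S]={a,b}  FIRST[A]={a,b}  FIRST[B]={a,b}  FIRST[C]={a}
pass 2: (no change)
  FIRST[S]={a,b}  FIRST[A]={a,b}  FIRST[B]={a,b}  FIRST[C]={a}

Compute FOLLOW by fixpoint:
initialize: $ ∈ FOLLOW(S)
pass 1:
  B→A S: FOLLOW(A) ⊇ FIRST(S) = {a,b}; new: +{a,b}
  S→a A: FOLLOW(A) ⊇ FOLLOW(S) ⊇ {$}; new: +{$}
  S→b B: FOLLOW(B) ⊇ FOLLOW(S) ⊇ {$}; new: +{$}
  S→b C: FOLLOW(C) ⊇ FOLLOW(S) ⊇ {$}; new: +{$}
  S: {$}  A: {$,a,b}  B: {$}  C: {$}
pass 2: (stable)
  S: {$}  A: {$,a,b}  B: {$}  C: {$}

FOLLOW(A) = ["$", "a", "b"]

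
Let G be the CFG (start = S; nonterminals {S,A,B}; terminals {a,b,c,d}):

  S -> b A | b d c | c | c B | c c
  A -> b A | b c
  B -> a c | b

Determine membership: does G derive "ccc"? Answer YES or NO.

Convert to CNF:
  S -> T0 A | T0 X4 | T1 B | T1 T1 | c
  A -> T0 A | T0 T1
  B -> T2 T1 | b
  T0 -> b
  T1 -> c
  T2 -> a
  T3 -> d
  X4 -> T3 T1

CYK fill:
  T[0,0] 'c' = {S,T1}  orig:{S}
  T[1,1] 'c' = {S,T1}  orig:{S}
  T[2,2] 'c' = {S,T1}  orig:{S}
  T[0,1] 'cc' = {S}
  T[1,2] 'cc' = {S}
  T[0,2] 'ccc' = ∅

S ∉ T[0,2] ⇒ NO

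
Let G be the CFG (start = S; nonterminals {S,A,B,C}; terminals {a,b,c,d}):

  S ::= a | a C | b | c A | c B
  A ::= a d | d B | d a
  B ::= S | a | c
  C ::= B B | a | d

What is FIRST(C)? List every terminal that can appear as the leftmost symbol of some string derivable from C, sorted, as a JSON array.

FIRST iteration:
[1]
  A via A→a d: +{a}
  A via A→d B: +{d}
  B via B→a: +{a}
  B via B→c: +{c}
  C via C→B B: +{a,c}
  C via C→d: +{d}
  S via S→a: +{a}
  S via S→b: +{b}
  S via S→c A: +{c}
  FIRST[S]={a,b,c}  FIRST[A]={a,d}  FIRST[B]={a,c}  FIRST[C]={a,c,d}
[2]
  B via B→S: +{b}
  C via C→B B: +{b}
  FIRST[S]={a,b,c}  FIRST[A]={a,d}  FIRST[B]={a,b,c}  FIRST[C]={a,b,c,d}
[3] done
  FIRST[S]={a,b,c}  FIRST[A]={a,d}  FIRST[B]={a,b,c}  FIRST[C]={a,b,c,d}

FIRST(C) = ["a", "b", "c", "d"]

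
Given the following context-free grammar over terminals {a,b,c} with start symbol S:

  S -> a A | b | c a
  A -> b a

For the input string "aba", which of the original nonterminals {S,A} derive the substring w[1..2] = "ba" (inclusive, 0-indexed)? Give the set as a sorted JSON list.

CNF form of G:
  S -> T1 A | T2 T1 | b
  A -> T0 T1
  T0 -> b
  T1 -> a
  T2 -> c

Fill CYK table bottom-up — only the sub-triangle for w[1..2]:
  [1..1]={S,T0}  "b"  orig:{S}
  [2..2]={T1}  "a"  orig:{}
  [1..2]={A}  "ba"

Original NTs in T[1,2] deriving "ba": ["A"]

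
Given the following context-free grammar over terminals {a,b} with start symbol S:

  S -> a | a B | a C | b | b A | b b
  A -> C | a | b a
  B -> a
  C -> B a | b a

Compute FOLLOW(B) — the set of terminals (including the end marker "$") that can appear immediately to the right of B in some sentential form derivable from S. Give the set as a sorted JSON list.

FIRST sets, iterate to fixpoint:
pass 1:
  A via A→a: +{a}
  A via A→b a: +{b}
  B via B→a: +{a}
  C via C→B a: +{a}
  C via C→b a: +{b}
  S via S→a: +{a}
  S via S→b: +{b}
  FIRST(S)={a,b}  FIRST(A)={a,b}  FIRST(B)={a}  FIRST(C)={a,b}
pass 2: — fixpoint
  FIRST(S)={a,b}  FIRST(A)={a,b}  FIRST(B)={a}  FIRST(C)={a,b}

FOLLOW sets:
initialize: $ ∈ FOLLOW(S)
pass 1:
  C→B a: FOLLOW(B) ⊇ FIRST(a) = {a}; new: +{a}
  S→a B: FOLLOW(B) ⊇ FOLLOW(S) ⊇ {$}; new: +{$}
  S→a C: FOLLOW(C) ⊇ FOLLOW(S) ⊇ {$}; new: +{$}
  S→b A: FOLLOW(A) ⊇ FOLLOW(S) ⊇ {$}; new: +{$}
  S: {$}  A: {$}  B: {$,a}  C: {$}
pass 2: — fixpoint
  S: {$}  A: {$}  B: {$,a}  C: {$}

FOLLOW(B) = ["$", "a"]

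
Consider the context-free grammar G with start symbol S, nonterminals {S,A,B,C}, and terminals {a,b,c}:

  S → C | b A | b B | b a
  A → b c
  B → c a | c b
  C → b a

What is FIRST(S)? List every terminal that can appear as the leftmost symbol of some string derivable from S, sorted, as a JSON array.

FIRST iteration:
pass 1:
  A via A→b c: +{b}
  B via B→c a: +{c}
  C via C→b a: +{b}
  S via S→C: +{b}
  S: {b}  A: {b}  B: {c}  C: {b}
pass 2: done
  S: {b}  A: {b}  B: {c}  C: {b}

FIRST(S) = ["b"]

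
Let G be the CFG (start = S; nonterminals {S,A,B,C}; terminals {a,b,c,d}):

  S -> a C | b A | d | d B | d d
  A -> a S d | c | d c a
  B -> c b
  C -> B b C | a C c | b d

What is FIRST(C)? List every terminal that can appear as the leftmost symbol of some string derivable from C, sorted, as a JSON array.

FIRST iteration:
pass 1:
  A via A→a S d: +{a}
  A via A→c: +{c}
  A via A→d c a: +{d}
  B via B→c b: +{c}
  C via C→B b C: +{c}
  C via C→a C c: +{a}
  C via C→b d: +{b}
  S via S→a C: +{a}
  S via S→b A: +{b}
  S via S→d: +{d}
  FIRST[S]={a,b,d}  FIRST[A]={a,c,d}  FIRST[B]={c}  FIRST[C]={a,b,c}
pass 2: (no change)
  FIRST[S]={a,b,d}  FIRST[A]={a,c,d}  FIRST[B]={c}  FIRST[C]={a,b,c}

FIRST(C) = ["a", "b", "c"]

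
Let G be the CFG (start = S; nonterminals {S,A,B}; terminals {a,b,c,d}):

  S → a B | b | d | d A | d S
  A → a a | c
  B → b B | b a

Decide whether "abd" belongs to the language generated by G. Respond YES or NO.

Convert to CNF:
  S -> T0 B | T2 A | T2 S | b | d
  A -> T0 T0 | c
  B -> T1 B | T1 T0
  T0 -> a
  T1 -> b
  T2 -> d

CYK table (by increasing span):
  [0..0]={T0}  "a"  orig:{}
  [1..1]={S,T1}  "b"  orig:{S}
  [2..2]={S,T2}  "d"  orig:{S}
  [0..1]=∅  "ab"
  [1..2]=∅  "bd"
  [0..2]=∅  "abd"

S ∉ T[0,2] ⇒ NO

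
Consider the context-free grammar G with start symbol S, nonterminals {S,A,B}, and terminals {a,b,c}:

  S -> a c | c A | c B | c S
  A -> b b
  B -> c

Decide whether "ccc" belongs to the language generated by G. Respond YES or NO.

CNF form of G:
  S -> T1 T2 | T2 A | T2 B | T2 S
  A -> T0 T0
  B -> c
  T0 -> b
  T1 -> a
  T2 -> c

Fill CYK table bottom-up:
  cell(0,0) c: {B,T2}  orig:{B}
  cell(1,1) c: {B,T2}  orig:{B}
  cell(2,2) c: {B,T2}  orig:{B}
  cell(0,1) cc: {S}
  cell(1,2) cc: {S}
  cell(0,2) ccc: {S}

S ∈ T[0,2] ⇒ YES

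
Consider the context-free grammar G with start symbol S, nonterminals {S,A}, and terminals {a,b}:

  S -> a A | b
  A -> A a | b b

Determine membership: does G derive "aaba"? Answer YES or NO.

Convert to CNF:
  S -> T0 A | b
  A -> A T0 | T1 T1
  T0 -> a
  T1 -> b

CYK fill:
  cell(0,0) a: {T0}  orig:{}
  cell(1,1) a: {T0}  orig:{}
  cell(2,2) b: {S,T1}  orig:{S}
  cell(3,3) a: {T0}  orig:{}
  cell(0,1) aa: ∅
  cell(1,2) ab: ∅
  cell(2,3) ba: ∅
  cell(0,2) aab: ∅
  cell(1,3) aba: ∅
  cell(0,3) aaba: ∅

S ∉ T[0,3] ⇒ NO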